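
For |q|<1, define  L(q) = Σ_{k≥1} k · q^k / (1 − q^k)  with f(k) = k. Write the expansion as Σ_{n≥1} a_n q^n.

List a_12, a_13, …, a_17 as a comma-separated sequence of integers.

28, 14, 24, 24, 31, 18

q^12  k|12↦f(k): 12:12 6:6 4:4 3:3 2:2 1:1  a_12=28
n=13: 13·1 1·13  f→[13+1]=14
q^14  k|14↦f(k): 14:14 7:7 2:2 1:1  a_14=24
n=15: 15·1 5·3 3·5 1·15  f→[15+5+3+1]=24
d|16:{1,2,4,8,16}  Σf=1+2+4+8+16=31
d|17:{1,17}  Σf=1+17=18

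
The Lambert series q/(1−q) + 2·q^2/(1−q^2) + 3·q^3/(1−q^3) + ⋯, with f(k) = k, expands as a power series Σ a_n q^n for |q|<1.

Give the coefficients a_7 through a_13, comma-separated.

8, 15, 13, 18, 12, 28, 14

n=7: 7·1 1·7  f→[7+1]=8
q^8  k|8↦f(k): 8:8 4:4 2:2 1:1  a_8=15
q^9  k|9↦f(k): 1:1 3:3 9:9  a_9=13
[q^10] f(1)=1,f(2)=2,f(5)=5,f(10)=10 ⇒ 18
n=11: 11·1 1·11  f→[11+1]=12
[q^12] f(1)=1,f(2)=2,f(3)=3,f(4)=4,f(6)=6,f(12)=12 ⇒ 28
q^13  k|13↦f(k): 1:1 13:13  a_13=14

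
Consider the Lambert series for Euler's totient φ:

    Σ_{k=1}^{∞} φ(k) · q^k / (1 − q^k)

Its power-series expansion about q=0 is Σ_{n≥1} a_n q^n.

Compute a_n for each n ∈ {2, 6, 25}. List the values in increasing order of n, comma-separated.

[q^2] φ(2)=1,φ(1)=1 ⇒ 2
n=6: 6·1 3·2 2·3 1·6  φ→[2+2+1+1]=6
[q^25] φ(25)=20,φ(5)=4,φ(1)=1 ⇒ 25

2, 6, 25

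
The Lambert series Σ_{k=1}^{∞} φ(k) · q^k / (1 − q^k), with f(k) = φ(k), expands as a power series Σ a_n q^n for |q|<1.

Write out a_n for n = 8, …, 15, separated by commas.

d|8:{8,4,2,1}  Σφ=4+2+1+1=8
q^9  k|9↦φ(k): 1:1 3:2 9:6  a_9=9
q^10  k|10↦φ(k): 10:4 5:4 2:1 1:1  a_10=10
q^11  k|11↦φ(k): 1:1 11:10  a_11=11
q^12  k|12↦φ(k): 1:1 2:1 3:2 4:2 6:2 12:4  a_12=12
[q^13] φ(13)=12,φ(1)=1 ⇒ 13
d|14:{1,2,7,14}  Σφ=1+1+6+6=14
q^15  k|15↦φ(k): 15:8 5:4 3:2 1:1  a_15=15

8, 9, 10, 11, 12, 13, 14, 15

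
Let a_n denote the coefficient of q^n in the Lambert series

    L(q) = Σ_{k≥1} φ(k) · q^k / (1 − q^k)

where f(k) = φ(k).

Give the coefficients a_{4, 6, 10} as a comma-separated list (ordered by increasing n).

q^4  k|4↦φ(k): 1:1 2:1 4:2  a_4=4
d|6:{1,2,3,6}  Σφ=1+1+2+2=6
d|10:{10,5,2,1}  Σφ=4+4+1+1=10

4, 6, 10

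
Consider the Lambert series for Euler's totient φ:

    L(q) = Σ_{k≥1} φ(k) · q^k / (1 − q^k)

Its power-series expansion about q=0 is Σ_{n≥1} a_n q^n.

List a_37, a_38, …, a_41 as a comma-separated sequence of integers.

d|37:{37,1}  Σφ=36+1=37
d|38:{38,19,2,1}  Σφ=18+18+1+1=38
n=39: 1·39 3·13 13·3 39·1  φ→[1+2+12+24]=39
q^40  k|40↦φ(k): 1:1 2:1 4:2 5:4 8:4 10:4 20:8 40:16  a_40=40
q^41  k|41↦φ(k): 41:40 1:1  a_41=41

37, 38, 39, 40, 41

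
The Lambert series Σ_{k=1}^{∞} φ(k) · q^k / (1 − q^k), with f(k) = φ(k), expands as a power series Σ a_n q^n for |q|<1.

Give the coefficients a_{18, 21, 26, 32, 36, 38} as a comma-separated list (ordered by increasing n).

d|18:{1,2,3,6,9,18}  Σφ=1+1+2+2+6+6=18
[q^21] φ(1)=1,φ(3)=2,φ(7)=6,φ(21)=12 ⇒ 21
n=26: 1·26 2·13 13·2 26·1  φ→[1+1+12+12]=26
[q^32] φ(1)=1,φ(2)=1,φ(4)=2,φ(8)=4,φ(16)=8,φ(32)=16 ⇒ 32
n=36: 1·36 2·18 3·12 4·9 6·6 9·4 12·3 18·2 36·1  φ→[1+1+2+2+2+6+4+6+12]=36
d|38:{1,2,19,38}  Σφ=1+1+18+18=38

18, 21, 26, 32, 36, 38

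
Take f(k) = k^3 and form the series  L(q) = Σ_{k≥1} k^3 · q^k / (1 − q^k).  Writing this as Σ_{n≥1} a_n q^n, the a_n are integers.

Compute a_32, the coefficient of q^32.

n=32: 1·32 2·16 4·8 8·4 16·2 32·1  f→[1+8+64+512+4096+32768]=37449

a_32 = 37449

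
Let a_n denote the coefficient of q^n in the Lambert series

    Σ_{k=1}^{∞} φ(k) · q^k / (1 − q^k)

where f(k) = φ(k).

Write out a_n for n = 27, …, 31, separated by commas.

q^27  k|27↦φ(k): 27:18 9:6 3:2 1:1  a_27=27
n=28: 28·1 14·2 7·4 4·7 2·14 1·28  φ→[12+6+6+2+1+1]=28
d|29:{1,29}  Σφ=1+28=29
q^30  k|30↦φ(k): 1:1 2:1 3:2 5:4 6:2 10:4 15:8 30:8  a_30=30
n=31: 1·31 31·1  φ→[1+30]=31

27, 28, 29, 30, 31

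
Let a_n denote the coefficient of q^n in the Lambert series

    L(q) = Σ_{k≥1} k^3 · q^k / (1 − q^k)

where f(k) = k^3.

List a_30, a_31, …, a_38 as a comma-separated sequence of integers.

31752, 29792, 37449, 37296, 44226, 43344, 55261, 50654, 61740

q^30  k|30↦f(k): 30:27000 15:3375 10:1000 6:216 5:125 3:27 2:8 1:1  a_30=31752
q^31  k|31↦f(k): 1:1 31:29791  a_31=29792
n=32: 32·1 16·2 8·4 4·8 2·16 1·32  f→[32768+4096+512+64+8+1]=37449
d|33:{1,3,11,33}  Σf=1+27+1331+35937=37296
n=34: 34·1 17·2 2·17 1·34  f→[39304+4913+8+1]=44226
[q^35] f(35)=42875,f(7)=343,f(5)=125,f(1)=1 ⇒ 43344
n=36: 36·1 18·2 12·3 9·4 6·6 4·9 3·12 2·18 1·36  f→[46656+5832+1728+729+216+64+27+8+1]=55261
d|37:{1,37}  Σf=1+50653=50654
q^38  k|38↦f(k): 1:1 2:8 19:6859 38:54872  a_38=61740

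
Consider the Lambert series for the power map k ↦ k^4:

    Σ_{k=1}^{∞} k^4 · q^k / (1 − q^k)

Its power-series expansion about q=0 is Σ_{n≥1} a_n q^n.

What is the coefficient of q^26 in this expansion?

d|26:{26,13,2,1}  Σf=456976+28561+16+1=485554

a_26 = 485554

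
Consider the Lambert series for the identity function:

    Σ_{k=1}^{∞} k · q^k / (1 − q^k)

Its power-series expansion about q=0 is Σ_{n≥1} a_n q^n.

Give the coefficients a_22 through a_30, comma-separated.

q^22  k|22↦f(k): 1:1 2:2 11:11 22:22  a_22=36
d|23:{1,23}  Σf=1+23=24
q^24  k|24↦f(k): 1:1 2:2 3:3 4:4 6:6 8:8 12:12 24:24  a_24=60
d|25:{25,5,1}  Σf=25+5+1=31
d|26:{26,13,2,1}  Σf=26+13+2+1=42
n=27: 27·1 9·3 3·9 1·27  f→[27+9+3+1]=40
d|28:{1,2,4,7,14,28}  Σf=1+2+4+7+14+28=56
d|29:{1,29}  Σf=1+29=30
[q^30] f(1)=1,f(2)=2,f(3)=3,f(5)=5,f(6)=6,f(10)=10,f(15)=15,f(30)=30 ⇒ 72

36, 24, 60, 31, 42, 40, 56, 30, 72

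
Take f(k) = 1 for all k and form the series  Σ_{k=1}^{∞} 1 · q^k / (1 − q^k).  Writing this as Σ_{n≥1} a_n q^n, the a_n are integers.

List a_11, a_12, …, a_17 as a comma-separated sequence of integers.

2, 6, 2, 4, 4, 5, 2

n=11: 11·1 1·11  f→[1+1]=2
d|12:{1,2,3,4,6,12}  Σf=1+1+1+1+1+1=6
q^13  k|13↦f(k): 1:1 13:1  a_13=2
n=14: 1·14 2·7 7·2 14·1  f→[1+1+1+1]=4
[q^15] f(1)=1,f(3)=1,f(5)=1,f(15)=1 ⇒ 4
n=16: 1·16 2·8 4·4 8·2 16·1  f→[1+1+1+1+1]=5
n=17: 1·17 17·1  f→[1+1]=2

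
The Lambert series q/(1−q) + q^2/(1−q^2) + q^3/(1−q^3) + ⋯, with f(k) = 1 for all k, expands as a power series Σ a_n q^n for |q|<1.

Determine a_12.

a_12 = 6

q^12  k|12↦f(k): 1:1 2:1 3:1 4:1 6:1 12:1  a_12=6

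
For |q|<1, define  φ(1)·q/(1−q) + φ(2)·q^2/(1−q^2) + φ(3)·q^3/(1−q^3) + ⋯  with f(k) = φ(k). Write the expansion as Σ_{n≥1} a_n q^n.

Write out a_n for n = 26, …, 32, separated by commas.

q^26  k|26↦φ(k): 26:12 13:12 2:1 1:1  a_26=26
d|27:{27,9,3,1}  Σφ=18+6+2+1=27
[q^28] φ(28)=12,φ(14)=6,φ(7)=6,φ(4)=2,φ(2)=1,φ(1)=1 ⇒ 28
n=29: 29·1 1·29  φ→[28+1]=29
n=30: 1·30 2·15 3·10 5·6 6·5 10·3 15·2 30·1  φ→[1+1+2+4+2+4+8+8]=30
n=31: 31·1 1·31  φ→[30+1]=31
n=32: 1·32 2·16 4·8 8·4 16·2 32·1  φ→[1+1+2+4+8+16]=32

26, 27, 28, 29, 30, 31, 32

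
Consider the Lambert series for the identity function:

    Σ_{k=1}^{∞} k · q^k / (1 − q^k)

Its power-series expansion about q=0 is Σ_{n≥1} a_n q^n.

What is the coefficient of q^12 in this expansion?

[q^12] f(12)=12,f(6)=6,f(4)=4,f(3)=3,f(2)=2,f(1)=1 ⇒ 28

a_12 = 28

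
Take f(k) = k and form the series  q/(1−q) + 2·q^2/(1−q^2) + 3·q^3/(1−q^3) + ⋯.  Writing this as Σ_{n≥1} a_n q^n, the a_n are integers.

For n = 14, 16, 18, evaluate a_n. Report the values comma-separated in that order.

n=14: 1·14 2·7 7·2 14·1  f→[1+2+7+14]=24
q^16  k|16↦f(k): 16:16 8:8 4:4 2:2 1:1  a_16=31
q^18  k|18↦f(k): 18:18 9:9 6:6 3:3 2:2 1:1  a_18=39

24, 31, 39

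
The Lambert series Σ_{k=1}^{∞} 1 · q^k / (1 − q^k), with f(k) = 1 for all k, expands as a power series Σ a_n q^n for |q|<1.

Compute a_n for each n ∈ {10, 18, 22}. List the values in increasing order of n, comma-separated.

4, 6, 4

n=10: 1·10 2·5 5·2 10·1  f→[1+1+1+1]=4
[q^18] f(1)=1,f(2)=1,f(3)=1,f(6)=1,f(9)=1,f(18)=1 ⇒ 6
d|22:{1,2,11,22}  Σf=1+1+1+1=4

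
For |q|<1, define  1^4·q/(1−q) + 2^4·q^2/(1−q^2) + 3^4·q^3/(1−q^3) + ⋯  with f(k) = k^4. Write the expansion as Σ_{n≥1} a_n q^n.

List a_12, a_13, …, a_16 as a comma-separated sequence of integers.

[q^12] f(12)=20736,f(6)=1296,f(4)=256,f(3)=81,f(2)=16,f(1)=1 ⇒ 22386
n=13: 13·1 1·13  f→[28561+1]=28562
n=14: 1·14 2·7 7·2 14·1  f→[1+16+2401+38416]=40834
q^15  k|15↦f(k): 1:1 3:81 5:625 15:50625  a_15=51332
q^16  k|16↦f(k): 16:65536 8:4096 4:256 2:16 1:1  a_16=69905

22386, 28562, 40834, 51332, 69905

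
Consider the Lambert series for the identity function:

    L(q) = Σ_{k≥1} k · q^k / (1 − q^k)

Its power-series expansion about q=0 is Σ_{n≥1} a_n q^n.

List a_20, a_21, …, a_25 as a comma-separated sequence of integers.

42, 32, 36, 24, 60, 31

n=20: 20·1 10·2 5·4 4·5 2·10 1·20  f→[20+10+5+4+2+1]=42
[q^21] f(1)=1,f(3)=3,f(7)=7,f(21)=21 ⇒ 32
q^22  k|22↦f(k): 22:22 11:11 2:2 1:1  a_22=36
d|23:{1,23}  Σf=1+23=24
n=24: 24·1 12·2 8·3 6·4 4·6 3·8 2·12 1·24  f→[24+12+8+6+4+3+2+1]=60
q^25  k|25↦f(k): 1:1 5:5 25:25  a_25=31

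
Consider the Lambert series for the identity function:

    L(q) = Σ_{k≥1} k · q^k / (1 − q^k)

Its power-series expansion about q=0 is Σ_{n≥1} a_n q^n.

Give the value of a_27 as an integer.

a_27 = 40

n=27: 1·27 3·9 9·3 27·1  f→[1+3+9+27]=40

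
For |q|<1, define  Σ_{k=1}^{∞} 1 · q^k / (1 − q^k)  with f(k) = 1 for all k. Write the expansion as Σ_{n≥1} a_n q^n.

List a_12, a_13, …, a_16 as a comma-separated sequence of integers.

d|12:{1,2,3,4,6,12}  Σf=1+1+1+1+1+1=6
d|13:{1,13}  Σf=1+1=2
n=14: 1·14 2·7 7·2 14·1  f→[1+1+1+1]=4
[q^15] f(15)=1,f(5)=1,f(3)=1,f(1)=1 ⇒ 4
q^16  k|16↦f(k): 16:1 8:1 4:1 2:1 1:1  a_16=5

6, 2, 4, 4, 5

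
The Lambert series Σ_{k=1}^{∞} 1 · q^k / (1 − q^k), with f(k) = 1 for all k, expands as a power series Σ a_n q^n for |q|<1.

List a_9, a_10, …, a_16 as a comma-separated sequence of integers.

d|9:{9,3,1}  Σf=1+1+1=3
d|10:{1,2,5,10}  Σf=1+1+1+1=4
[q^11] f(1)=1,f(11)=1 ⇒ 2
n=12: 12·1 6·2 4·3 3·4 2·6 1·12  f→[1+1+1+1+1+1]=6
q^13  k|13↦f(k): 13:1 1:1  a_13=2
[q^14] f(1)=1,f(2)=1,f(7)=1,f(14)=1 ⇒ 4
n=15: 1·15 3·5 5·3 15·1  f→[1+1+1+1]=4
q^16  k|16↦f(k): 1:1 2:1 4:1 8:1 16:1  a_16=5

3, 4, 2, 6, 2, 4, 4, 5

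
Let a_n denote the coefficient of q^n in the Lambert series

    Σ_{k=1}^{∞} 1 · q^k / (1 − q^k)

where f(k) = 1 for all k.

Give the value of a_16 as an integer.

a_16 = 5

q^16  k|16↦f(k): 16:1 8:1 4:1 2:1 1:1  a_16=5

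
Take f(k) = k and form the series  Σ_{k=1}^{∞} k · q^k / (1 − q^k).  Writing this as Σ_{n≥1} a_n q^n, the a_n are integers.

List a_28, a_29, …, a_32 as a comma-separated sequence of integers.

d|28:{28,14,7,4,2,1}  Σf=28+14+7+4+2+1=56
d|29:{29,1}  Σf=29+1=30
d|30:{30,15,10,6,5,3,2,1}  Σf=30+15+10+6+5+3+2+1=72
n=31: 31·1 1·31  f→[31+1]=32
d|32:{1,2,4,8,16,32}  Σf=1+2+4+8+16+32=63

56, 30, 72, 32, 63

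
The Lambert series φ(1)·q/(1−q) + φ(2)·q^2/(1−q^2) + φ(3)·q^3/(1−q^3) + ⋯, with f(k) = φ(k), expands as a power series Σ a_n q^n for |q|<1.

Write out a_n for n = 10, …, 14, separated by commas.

d|10:{1,2,5,10}  Σφ=1+1+4+4=10
q^11  k|11↦φ(k): 1:1 11:10  a_11=11
q^12  k|12↦φ(k): 1:1 2:1 3:2 4:2 6:2 12:4  a_12=12
n=13: 13·1 1·13  φ→[12+1]=13
[q^14] φ(1)=1,φ(2)=1,φ(7)=6,φ(14)=6 ⇒ 14

10, 11, 12, 13, 14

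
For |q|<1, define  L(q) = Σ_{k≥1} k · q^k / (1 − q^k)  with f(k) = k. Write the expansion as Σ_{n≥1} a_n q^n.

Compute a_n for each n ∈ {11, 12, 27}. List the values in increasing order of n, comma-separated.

12, 28, 40

n=11: 11·1 1·11  f→[11+1]=12
q^12  k|12↦f(k): 1:1 2:2 3:3 4:4 6:6 12:12  a_12=28
d|27:{1,3,9,27}  Σf=1+3+9+27=40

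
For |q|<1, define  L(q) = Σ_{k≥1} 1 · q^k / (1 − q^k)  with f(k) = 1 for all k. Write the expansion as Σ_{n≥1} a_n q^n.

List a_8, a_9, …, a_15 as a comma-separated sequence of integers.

4, 3, 4, 2, 6, 2, 4, 4

[q^8] f(8)=1,f(4)=1,f(2)=1,f(1)=1 ⇒ 4
d|9:{9,3,1}  Σf=1+1+1=3
q^10  k|10↦f(k): 10:1 5:1 2:1 1:1  a_10=4
d|11:{1,11}  Σf=1+1=2
d|12:{12,6,4,3,2,1}  Σf=1+1+1+1+1+1=6
[q^13] f(13)=1,f(1)=1 ⇒ 2
d|14:{14,7,2,1}  Σf=1+1+1+1=4
[q^15] f(1)=1,f(3)=1,f(5)=1,f(15)=1 ⇒ 4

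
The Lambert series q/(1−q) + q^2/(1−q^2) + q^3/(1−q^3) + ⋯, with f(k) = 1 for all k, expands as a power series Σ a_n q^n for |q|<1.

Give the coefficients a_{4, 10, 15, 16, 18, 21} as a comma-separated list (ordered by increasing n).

q^4  k|4↦f(k): 4:1 2:1 1:1  a_4=3
q^10  k|10↦f(k): 1:1 2:1 5:1 10:1  a_10=4
n=15: 15·1 5·3 3·5 1·15  f→[1+1+1+1]=4
n=16: 1·16 2·8 4·4 8·2 16·1  f→[1+1+1+1+1]=5
n=18: 18·1 9·2 6·3 3·6 2·9 1·18  f→[1+1+1+1+1+1]=6
n=21: 1·21 3·7 7·3 21·1  f→[1+1+1+1]=4

3, 4, 4, 5, 6, 4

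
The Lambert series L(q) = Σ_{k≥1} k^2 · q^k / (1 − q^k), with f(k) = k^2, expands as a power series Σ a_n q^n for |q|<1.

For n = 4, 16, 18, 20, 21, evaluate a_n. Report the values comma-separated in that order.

21, 341, 455, 546, 500

n=4: 1·4 2·2 4·1  f→[1+4+16]=21
[q^16] f(1)=1,f(2)=4,f(4)=16,f(8)=64,f(16)=256 ⇒ 341
q^18  k|18↦f(k): 18:324 9:81 6:36 3:9 2:4 1:1  a_18=455
[q^20] f(20)=400,f(10)=100,f(5)=25,f(4)=16,f(2)=4,f(1)=1 ⇒ 546
d|21:{1,3,7,21}  Σf=1+9+49+441=500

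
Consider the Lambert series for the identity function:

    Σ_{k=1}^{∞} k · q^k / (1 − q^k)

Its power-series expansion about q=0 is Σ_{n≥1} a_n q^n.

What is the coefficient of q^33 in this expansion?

d|33:{1,3,11,33}  Σf=1+3+11+33=48

a_33 = 48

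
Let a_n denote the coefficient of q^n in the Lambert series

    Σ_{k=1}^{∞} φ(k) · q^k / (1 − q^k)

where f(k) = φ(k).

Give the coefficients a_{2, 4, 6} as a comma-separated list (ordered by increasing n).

d|2:{1,2}  Σφ=1+1=2
d|4:{4,2,1}  Σφ=2+1+1=4
d|6:{1,2,3,6}  Σφ=1+1+2+2=6

2, 4, 6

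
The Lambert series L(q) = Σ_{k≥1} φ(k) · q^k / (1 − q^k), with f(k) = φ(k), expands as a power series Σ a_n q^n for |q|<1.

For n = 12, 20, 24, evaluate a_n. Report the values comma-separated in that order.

d|12:{1,2,3,4,6,12}  Σφ=1+1+2+2+2+4=12
[q^20] φ(20)=8,φ(10)=4,φ(5)=4,φ(4)=2,φ(2)=1,φ(1)=1 ⇒ 20
q^24  k|24↦φ(k): 1:1 2:1 3:2 4:2 6:2 8:4 12:4 24:8  a_24=24

12, 20, 24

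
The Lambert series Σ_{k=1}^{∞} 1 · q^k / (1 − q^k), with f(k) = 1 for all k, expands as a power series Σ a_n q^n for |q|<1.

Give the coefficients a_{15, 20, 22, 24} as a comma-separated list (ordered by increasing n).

d|15:{1,3,5,15}  Σf=1+1+1+1=4
[q^20] f(20)=1,f(10)=1,f(5)=1,f(4)=1,f(2)=1,f(1)=1 ⇒ 6
q^22  k|22↦f(k): 22:1 11:1 2:1 1:1  a_22=4
d|24:{1,2,3,4,6,8,12,24}  Σf=1+1+1+1+1+1+1+1=8

4, 6, 4, 8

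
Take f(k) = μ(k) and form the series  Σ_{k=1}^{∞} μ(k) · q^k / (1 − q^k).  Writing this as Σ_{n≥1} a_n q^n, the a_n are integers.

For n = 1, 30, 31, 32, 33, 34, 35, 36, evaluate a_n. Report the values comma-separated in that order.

n=1: 1·1  μ→[1]=1
n=30: 1·30 2·15 3·10 5·6 6·5 10·3 15·2 30·1  μ→[1+(-1)+(-1)+(-1)+1+1+1+(-1)]=0
q^31  k|31↦μ(k): 1:1 31:-1  a_31=0
q^32  k|32↦μ(k): 1:1 2:-1 4:0 8:0 16:0 32:0  a_32=0
n=33: 1·33 3·11 11·3 33·1  μ→[1+(-1)+(-1)+1]=0
q^34  k|34↦μ(k): 1:1 2:-1 17:-1 34:1  a_34=0
n=35: 1·35 5·7 7·5 35·1  μ→[1+(-1)+(-1)+1]=0
[q^36] μ(1)=1,μ(2)=-1,μ(3)=-1,μ(4)=0,μ(6)=1,μ(9)=0,μ(12)=0,μ(18)=0,μ(36)=0 ⇒ 0

1, 0, 0, 0, 0, 0, 0, 0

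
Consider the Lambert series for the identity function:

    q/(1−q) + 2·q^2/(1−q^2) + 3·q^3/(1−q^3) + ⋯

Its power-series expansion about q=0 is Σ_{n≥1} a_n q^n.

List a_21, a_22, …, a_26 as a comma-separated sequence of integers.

32, 36, 24, 60, 31, 42

[q^21] f(1)=1,f(3)=3,f(7)=7,f(21)=21 ⇒ 32
q^22  k|22↦f(k): 22:22 11:11 2:2 1:1  a_22=36
q^23  k|23↦f(k): 1:1 23:23  a_23=24
[q^24] f(24)=24,f(12)=12,f(8)=8,f(6)=6,f(4)=4,f(3)=3,f(2)=2,f(1)=1 ⇒ 60
[q^25] f(1)=1,f(5)=5,f(25)=25 ⇒ 31
n=26: 26·1 13·2 2·13 1·26  f→[26+13+2+1]=42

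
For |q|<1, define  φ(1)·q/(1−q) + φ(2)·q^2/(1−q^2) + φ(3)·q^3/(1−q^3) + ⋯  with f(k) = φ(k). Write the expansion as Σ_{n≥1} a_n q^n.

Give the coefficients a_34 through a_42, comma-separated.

n=34: 34·1 17·2 2·17 1·34  φ→[16+16+1+1]=34
[q^35] φ(1)=1,φ(5)=4,φ(7)=6,φ(35)=24 ⇒ 35
d|36:{36,18,12,9,6,4,3,2,1}  Σφ=12+6+4+6+2+2+2+1+1=36
[q^37] φ(1)=1,φ(37)=36 ⇒ 37
d|38:{1,2,19,38}  Σφ=1+1+18+18=38
d|39:{1,3,13,39}  Σφ=1+2+12+24=39
[q^40] φ(40)=16,φ(20)=8,φ(10)=4,φ(8)=4,φ(5)=4,φ(4)=2,φ(2)=1,φ(1)=1 ⇒ 40
d|41:{41,1}  Σφ=40+1=41
d|42:{42,21,14,7,6,3,2,1}  Σφ=12+12+6+6+2+2+1+1=42

34, 35, 36, 37, 38, 39, 40, 41, 42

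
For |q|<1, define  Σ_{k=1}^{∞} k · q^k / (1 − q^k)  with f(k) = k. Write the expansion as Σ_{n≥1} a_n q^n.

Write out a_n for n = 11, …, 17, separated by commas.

12, 28, 14, 24, 24, 31, 18

n=11: 11·1 1·11  f→[11+1]=12
[q^12] f(12)=12,f(6)=6,f(4)=4,f(3)=3,f(2)=2,f(1)=1 ⇒ 28
q^13  k|13↦f(k): 13:13 1:1  a_13=14
q^14  k|14↦f(k): 1:1 2:2 7:7 14:14  a_14=24
[q^15] f(1)=1,f(3)=3,f(5)=5,f(15)=15 ⇒ 24
[q^16] f(1)=1,f(2)=2,f(4)=4,f(8)=8,f(16)=16 ⇒ 31
n=17: 1·17 17·1  f→[1+17]=18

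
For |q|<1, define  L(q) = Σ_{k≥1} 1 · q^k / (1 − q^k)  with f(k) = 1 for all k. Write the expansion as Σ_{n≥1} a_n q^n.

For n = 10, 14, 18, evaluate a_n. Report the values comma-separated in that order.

4, 4, 6

q^10  k|10↦f(k): 10:1 5:1 2:1 1:1  a_10=4
q^14  k|14↦f(k): 14:1 7:1 2:1 1:1  a_14=4
d|18:{1,2,3,6,9,18}  Σf=1+1+1+1+1+1=6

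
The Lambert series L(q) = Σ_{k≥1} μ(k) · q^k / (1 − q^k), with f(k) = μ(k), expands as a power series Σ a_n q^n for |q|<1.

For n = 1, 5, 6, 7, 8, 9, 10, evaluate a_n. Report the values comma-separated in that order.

1, 0, 0, 0, 0, 0, 0

d|1:{1}  Σμ=1=1
[q^5] μ(1)=1,μ(5)=-1 ⇒ 0
[q^6] μ(1)=1,μ(2)=-1,μ(3)=-1,μ(6)=1 ⇒ 0
d|7:{7,1}  Σμ=(-1)+1=0
n=8: 8·1 4·2 2·4 1·8  μ→[0+0+(-1)+1]=0
d|9:{1,3,9}  Σμ=1+(-1)+0=0
n=10: 1·10 2·5 5·2 10·1  μ→[1+(-1)+(-1)+1]=0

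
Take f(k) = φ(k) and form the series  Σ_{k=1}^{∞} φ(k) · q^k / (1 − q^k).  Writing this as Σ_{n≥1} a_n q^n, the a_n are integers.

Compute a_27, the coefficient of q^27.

q^27  k|27↦φ(k): 1:1 3:2 9:6 27:18  a_27=27

a_27 = 27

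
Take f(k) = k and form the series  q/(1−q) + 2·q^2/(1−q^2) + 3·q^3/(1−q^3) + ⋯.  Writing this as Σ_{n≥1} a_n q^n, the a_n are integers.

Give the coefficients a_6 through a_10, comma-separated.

12, 8, 15, 13, 18

n=6: 6·1 3·2 2·3 1·6  f→[6+3+2+1]=12
[q^7] f(7)=7,f(1)=1 ⇒ 8
q^8  k|8↦f(k): 8:8 4:4 2:2 1:1  a_8=15
q^9  k|9↦f(k): 1:1 3:3 9:9  a_9=13
q^10  k|10↦f(k): 1:1 2:2 5:5 10:10  a_10=18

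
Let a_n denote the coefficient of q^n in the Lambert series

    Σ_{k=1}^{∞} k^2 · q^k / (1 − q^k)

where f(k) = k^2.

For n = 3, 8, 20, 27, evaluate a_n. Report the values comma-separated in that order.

10, 85, 546, 820

[q^3] f(3)=9,f(1)=1 ⇒ 10
n=8: 8·1 4·2 2·4 1·8  f→[64+16+4+1]=85
[q^20] f(20)=400,f(10)=100,f(5)=25,f(4)=16,f(2)=4,f(1)=1 ⇒ 546
[q^27] f(1)=1,f(3)=9,f(9)=81,f(27)=729 ⇒ 820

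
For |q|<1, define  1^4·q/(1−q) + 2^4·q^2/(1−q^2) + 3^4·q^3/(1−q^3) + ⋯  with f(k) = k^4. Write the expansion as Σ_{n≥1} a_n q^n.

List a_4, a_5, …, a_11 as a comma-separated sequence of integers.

273, 626, 1394, 2402, 4369, 6643, 10642, 14642

[q^4] f(4)=256,f(2)=16,f(1)=1 ⇒ 273
n=5: 5·1 1·5  f→[625+1]=626
[q^6] f(6)=1296,f(3)=81,f(2)=16,f(1)=1 ⇒ 1394
[q^7] f(7)=2401,f(1)=1 ⇒ 2402
q^8  k|8↦f(k): 1:1 2:16 4:256 8:4096  a_8=4369
n=9: 9·1 3·3 1·9  f→[6561+81+1]=6643
d|10:{10,5,2,1}  Σf=10000+625+16+1=10642
q^11  k|11↦f(k): 1:1 11:14641  a_11=14642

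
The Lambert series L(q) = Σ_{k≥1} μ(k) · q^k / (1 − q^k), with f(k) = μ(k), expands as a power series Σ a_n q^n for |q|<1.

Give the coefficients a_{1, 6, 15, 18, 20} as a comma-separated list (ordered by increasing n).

n=1: 1·1  μ→[1]=1
q^6  k|6↦μ(k): 6:1 3:-1 2:-1 1:1  a_6=0
n=15: 15·1 5·3 3·5 1·15  μ→[1+(-1)+(-1)+1]=0
[q^18] μ(18)=0,μ(9)=0,μ(6)=1,μ(3)=-1,μ(2)=-1,μ(1)=1 ⇒ 0
[q^20] μ(20)=0,μ(10)=1,μ(5)=-1,μ(4)=0,μ(2)=-1,μ(1)=1 ⇒ 0

1, 0, 0, 0, 0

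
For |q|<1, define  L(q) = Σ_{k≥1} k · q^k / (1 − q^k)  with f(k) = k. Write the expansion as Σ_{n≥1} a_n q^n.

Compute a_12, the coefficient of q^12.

q^12  k|12↦f(k): 1:1 2:2 3:3 4:4 6:6 12:12  a_12=28

a_12 = 28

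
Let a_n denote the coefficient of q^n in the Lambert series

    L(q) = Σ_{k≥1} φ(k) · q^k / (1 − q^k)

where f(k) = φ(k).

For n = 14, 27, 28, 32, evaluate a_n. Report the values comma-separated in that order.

n=14: 14·1 7·2 2·7 1·14  φ→[6+6+1+1]=14
n=27: 27·1 9·3 3·9 1·27  φ→[18+6+2+1]=27
[q^28] φ(28)=12,φ(14)=6,φ(7)=6,φ(4)=2,φ(2)=1,φ(1)=1 ⇒ 28
d|32:{1,2,4,8,16,32}  Σφ=1+1+2+4+8+16=32

14, 27, 28, 32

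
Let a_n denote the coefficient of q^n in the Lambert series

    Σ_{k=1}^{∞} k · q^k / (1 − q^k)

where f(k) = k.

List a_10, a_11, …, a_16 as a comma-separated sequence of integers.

n=10: 1·10 2·5 5·2 10·1  f→[1+2+5+10]=18
q^11  k|11↦f(k): 11:11 1:1  a_11=12
[q^12] f(12)=12,f(6)=6,f(4)=4,f(3)=3,f(2)=2,f(1)=1 ⇒ 28
q^13  k|13↦f(k): 13:13 1:1  a_13=14
[q^14] f(14)=14,f(7)=7,f(2)=2,f(1)=1 ⇒ 24
d|15:{15,5,3,1}  Σf=15+5+3+1=24
[q^16] f(1)=1,f(2)=2,f(4)=4,f(8)=8,f(16)=16 ⇒ 31

18, 12, 28, 14, 24, 24, 31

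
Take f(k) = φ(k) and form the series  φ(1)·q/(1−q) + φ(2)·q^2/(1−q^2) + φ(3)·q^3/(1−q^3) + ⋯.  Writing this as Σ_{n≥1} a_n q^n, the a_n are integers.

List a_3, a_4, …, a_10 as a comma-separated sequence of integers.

d|3:{1,3}  Σφ=1+2=3
d|4:{4,2,1}  Σφ=2+1+1=4
n=5: 1·5 5·1  φ→[1+4]=5
d|6:{6,3,2,1}  Σφ=2+2+1+1=6
q^7  k|7↦φ(k): 1:1 7:6  a_7=7
q^8  k|8↦φ(k): 8:4 4:2 2:1 1:1  a_8=8
[q^9] φ(1)=1,φ(3)=2,φ(9)=6 ⇒ 9
[q^10] φ(1)=1,φ(2)=1,φ(5)=4,φ(10)=4 ⇒ 10

3, 4, 5, 6, 7, 8, 9, 10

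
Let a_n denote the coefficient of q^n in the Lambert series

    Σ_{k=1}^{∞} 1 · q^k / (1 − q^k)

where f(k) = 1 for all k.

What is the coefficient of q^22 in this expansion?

a_22 = 4

q^22  k|22↦f(k): 1:1 2:1 11:1 22:1  a_22=4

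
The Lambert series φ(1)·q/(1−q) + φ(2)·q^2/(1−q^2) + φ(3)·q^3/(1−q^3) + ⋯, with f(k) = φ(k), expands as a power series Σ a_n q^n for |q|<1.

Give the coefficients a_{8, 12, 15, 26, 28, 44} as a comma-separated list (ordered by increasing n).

q^8  k|8↦φ(k): 8:4 4:2 2:1 1:1  a_8=8
q^12  k|12↦φ(k): 1:1 2:1 3:2 4:2 6:2 12:4  a_12=12
q^15  k|15↦φ(k): 15:8 5:4 3:2 1:1  a_15=15
q^26  k|26↦φ(k): 1:1 2:1 13:12 26:12  a_26=26
q^28  k|28↦φ(k): 28:12 14:6 7:6 4:2 2:1 1:1  a_28=28
d|44:{44,22,11,4,2,1}  Σφ=20+10+10+2+1+1=44

8, 12, 15, 26, 28, 44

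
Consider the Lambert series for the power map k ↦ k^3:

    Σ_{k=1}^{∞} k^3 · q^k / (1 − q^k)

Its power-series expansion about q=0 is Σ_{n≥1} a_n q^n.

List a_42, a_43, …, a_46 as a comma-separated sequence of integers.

[q^42] f(1)=1,f(2)=8,f(3)=27,f(6)=216,f(7)=343,f(14)=2744,f(21)=9261,f(42)=74088 ⇒ 86688
n=43: 1·43 43·1  f→[1+79507]=79508
d|44:{44,22,11,4,2,1}  Σf=85184+10648+1331+64+8+1=97236
d|45:{45,15,9,5,3,1}  Σf=91125+3375+729+125+27+1=95382
q^46  k|46↦f(k): 46:97336 23:12167 2:8 1:1  a_46=109512

86688, 79508, 97236, 95382, 109512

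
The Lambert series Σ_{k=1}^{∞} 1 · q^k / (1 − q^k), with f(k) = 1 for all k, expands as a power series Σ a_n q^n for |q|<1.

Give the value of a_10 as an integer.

a_10 = 4

[q^10] f(1)=1,f(2)=1,f(5)=1,f(10)=1 ⇒ 4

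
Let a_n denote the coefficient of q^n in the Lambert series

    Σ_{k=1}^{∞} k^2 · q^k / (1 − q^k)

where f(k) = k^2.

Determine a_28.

a_28 = 1050

[q^28] f(1)=1,f(2)=4,f(4)=16,f(7)=49,f(14)=196,f(28)=784 ⇒ 1050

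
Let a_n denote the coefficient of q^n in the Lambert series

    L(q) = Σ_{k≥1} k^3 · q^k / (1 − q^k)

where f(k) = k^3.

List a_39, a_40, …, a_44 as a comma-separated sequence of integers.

61544, 73710, 68922, 86688, 79508, 97236

q^39  k|39↦f(k): 1:1 3:27 13:2197 39:59319  a_39=61544
d|40:{40,20,10,8,5,4,2,1}  Σf=64000+8000+1000+512+125+64+8+1=73710
q^41  k|41↦f(k): 41:68921 1:1  a_41=68922
q^42  k|42↦f(k): 42:74088 21:9261 14:2744 7:343 6:216 3:27 2:8 1:1  a_42=86688
[q^43] f(43)=79507,f(1)=1 ⇒ 79508
n=44: 44·1 22·2 11·4 4·11 2·22 1·44  f→[85184+10648+1331+64+8+1]=97236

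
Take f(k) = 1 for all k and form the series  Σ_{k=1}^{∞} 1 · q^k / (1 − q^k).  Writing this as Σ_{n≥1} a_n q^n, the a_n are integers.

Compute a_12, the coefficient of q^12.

a_12 = 6

[q^12] f(12)=1,f(6)=1,f(4)=1,f(3)=1,f(2)=1,f(1)=1 ⇒ 6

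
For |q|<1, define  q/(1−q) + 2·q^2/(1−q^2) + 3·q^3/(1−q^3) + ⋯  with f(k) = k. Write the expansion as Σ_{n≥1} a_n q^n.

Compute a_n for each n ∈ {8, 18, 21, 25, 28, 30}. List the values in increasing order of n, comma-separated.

q^8  k|8↦f(k): 8:8 4:4 2:2 1:1  a_8=15
n=18: 18·1 9·2 6·3 3·6 2·9 1·18  f→[18+9+6+3+2+1]=39
d|21:{1,3,7,21}  Σf=1+3+7+21=32
q^25  k|25↦f(k): 25:25 5:5 1:1  a_25=31
n=28: 1·28 2·14 4·7 7·4 14·2 28·1  f→[1+2+4+7+14+28]=56
[q^30] f(1)=1,f(2)=2,f(3)=3,f(5)=5,f(6)=6,f(10)=10,f(15)=15,f(30)=30 ⇒ 72

15, 39, 32, 31, 56, 72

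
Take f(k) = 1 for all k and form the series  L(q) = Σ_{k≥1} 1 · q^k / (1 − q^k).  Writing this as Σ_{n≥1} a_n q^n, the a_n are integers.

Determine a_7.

q^7  k|7↦f(k): 7:1 1:1  a_7=2

a_7 = 2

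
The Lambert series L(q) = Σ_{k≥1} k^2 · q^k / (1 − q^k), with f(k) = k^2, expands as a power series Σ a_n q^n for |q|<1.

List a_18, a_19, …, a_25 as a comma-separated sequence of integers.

n=18: 18·1 9·2 6·3 3·6 2·9 1·18  f→[324+81+36+9+4+1]=455
[q^19] f(1)=1,f(19)=361 ⇒ 362
n=20: 20·1 10·2 5·4 4·5 2·10 1·20  f→[400+100+25+16+4+1]=546
[q^21] f(1)=1,f(3)=9,f(7)=49,f(21)=441 ⇒ 500
[q^22] f(22)=484,f(11)=121,f(2)=4,f(1)=1 ⇒ 610
[q^23] f(1)=1,f(23)=529 ⇒ 530
n=24: 24·1 12·2 8·3 6·4 4·6 3·8 2·12 1·24  f→[576+144+64+36+16+9+4+1]=850
d|25:{1,5,25}  Σf=1+25+625=651

455, 362, 546, 500, 610, 530, 850, 651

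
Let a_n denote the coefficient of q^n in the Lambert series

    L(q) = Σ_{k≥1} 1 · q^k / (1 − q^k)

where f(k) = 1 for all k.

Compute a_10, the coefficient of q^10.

n=10: 10·1 5·2 2·5 1·10  f→[1+1+1+1]=4

a_10 = 4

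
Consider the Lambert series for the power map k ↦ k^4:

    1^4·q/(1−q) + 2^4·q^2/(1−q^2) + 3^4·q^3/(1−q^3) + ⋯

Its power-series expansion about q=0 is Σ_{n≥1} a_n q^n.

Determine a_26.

q^26  k|26↦f(k): 1:1 2:16 13:28561 26:456976  a_26=485554

a_26 = 485554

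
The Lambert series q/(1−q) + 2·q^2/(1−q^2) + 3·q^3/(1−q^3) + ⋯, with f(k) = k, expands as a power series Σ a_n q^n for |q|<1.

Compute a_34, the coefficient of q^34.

[q^34] f(34)=34,f(17)=17,f(2)=2,f(1)=1 ⇒ 54

a_34 = 54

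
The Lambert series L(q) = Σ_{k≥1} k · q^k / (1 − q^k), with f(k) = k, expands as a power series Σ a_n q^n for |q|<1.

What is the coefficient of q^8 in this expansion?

a_8 = 15

[q^8] f(1)=1,f(2)=2,f(4)=4,f(8)=8 ⇒ 15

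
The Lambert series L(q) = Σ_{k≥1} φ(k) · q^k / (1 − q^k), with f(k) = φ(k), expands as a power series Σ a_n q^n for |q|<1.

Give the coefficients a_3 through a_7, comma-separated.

[q^3] φ(3)=2,φ(1)=1 ⇒ 3
d|4:{4,2,1}  Σφ=2+1+1=4
d|5:{1,5}  Σφ=1+4=5
q^6  k|6↦φ(k): 6:2 3:2 2:1 1:1  a_6=6
q^7  k|7↦φ(k): 1:1 7:6  a_7=7

3, 4, 5, 6, 7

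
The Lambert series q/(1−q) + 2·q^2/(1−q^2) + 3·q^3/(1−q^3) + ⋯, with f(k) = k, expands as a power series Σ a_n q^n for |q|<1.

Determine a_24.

q^24  k|24↦f(k): 24:24 12:12 8:8 6:6 4:4 3:3 2:2 1:1  a_24=60

a_24 = 60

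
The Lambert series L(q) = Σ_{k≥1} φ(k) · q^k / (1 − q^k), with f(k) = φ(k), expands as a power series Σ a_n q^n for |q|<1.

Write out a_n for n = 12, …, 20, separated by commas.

[q^12] φ(12)=4,φ(6)=2,φ(4)=2,φ(3)=2,φ(2)=1,φ(1)=1 ⇒ 12
n=13: 13·1 1·13  φ→[12+1]=13
n=14: 14·1 7·2 2·7 1·14  φ→[6+6+1+1]=14
q^15  k|15↦φ(k): 1:1 3:2 5:4 15:8  a_15=15
n=16: 16·1 8·2 4·4 2·8 1·16  φ→[8+4+2+1+1]=16
n=17: 1·17 17·1  φ→[1+16]=17
q^18  k|18↦φ(k): 1:1 2:1 3:2 6:2 9:6 18:6  a_18=18
n=19: 1·19 19·1  φ→[1+18]=19
d|20:{20,10,5,4,2,1}  Σφ=8+4+4+2+1+1=20

12, 13, 14, 15, 16, 17, 18, 19, 20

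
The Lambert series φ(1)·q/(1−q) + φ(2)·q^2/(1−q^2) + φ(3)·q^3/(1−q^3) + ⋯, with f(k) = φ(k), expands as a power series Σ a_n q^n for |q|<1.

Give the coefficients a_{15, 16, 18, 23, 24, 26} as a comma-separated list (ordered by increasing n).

[q^15] φ(15)=8,φ(5)=4,φ(3)=2,φ(1)=1 ⇒ 15
d|16:{16,8,4,2,1}  Σφ=8+4+2+1+1=16
[q^18] φ(18)=6,φ(9)=6,φ(6)=2,φ(3)=2,φ(2)=1,φ(1)=1 ⇒ 18
n=23: 1·23 23·1  φ→[1+22]=23
n=24: 1·24 2·12 3·8 4·6 6·4 8·3 12·2 24·1  φ→[1+1+2+2+2+4+4+8]=24
[q^26] φ(1)=1,φ(2)=1,φ(13)=12,φ(26)=12 ⇒ 26

15, 16, 18, 23, 24, 26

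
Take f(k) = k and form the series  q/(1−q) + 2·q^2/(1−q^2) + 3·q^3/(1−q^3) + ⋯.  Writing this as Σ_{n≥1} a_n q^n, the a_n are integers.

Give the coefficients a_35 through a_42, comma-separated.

48, 91, 38, 60, 56, 90, 42, 96

q^35  k|35↦f(k): 1:1 5:5 7:7 35:35  a_35=48
[q^36] f(1)=1,f(2)=2,f(3)=3,f(4)=4,f(6)=6,f(9)=9,f(12)=12,f(18)=18,f(36)=36 ⇒ 91
n=37: 37·1 1·37  f→[37+1]=38
[q^38] f(1)=1,f(2)=2,f(19)=19,f(38)=38 ⇒ 60
[q^39] f(1)=1,f(3)=3,f(13)=13,f(39)=39 ⇒ 56
q^40  k|40↦f(k): 1:1 2:2 4:4 5:5 8:8 10:10 20:20 40:40  a_40=90
d|41:{41,1}  Σf=41+1=42
q^42  k|42↦f(k): 42:42 21:21 14:14 7:7 6:6 3:3 2:2 1:1  a_42=96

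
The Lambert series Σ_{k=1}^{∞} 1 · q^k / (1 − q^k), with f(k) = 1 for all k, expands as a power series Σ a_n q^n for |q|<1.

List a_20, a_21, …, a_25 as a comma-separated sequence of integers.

d|20:{20,10,5,4,2,1}  Σf=1+1+1+1+1+1=6
[q^21] f(21)=1,f(7)=1,f(3)=1,f(1)=1 ⇒ 4
d|22:{22,11,2,1}  Σf=1+1+1+1=4
[q^23] f(1)=1,f(23)=1 ⇒ 2
n=24: 1·24 2·12 3·8 4·6 6·4 8·3 12·2 24·1  f→[1+1+1+1+1+1+1+1]=8
d|25:{1,5,25}  Σf=1+1+1=3

6, 4, 4, 2, 8, 3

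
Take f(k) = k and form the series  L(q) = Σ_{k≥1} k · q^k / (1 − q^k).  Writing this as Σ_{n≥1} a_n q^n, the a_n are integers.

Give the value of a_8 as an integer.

d|8:{8,4,2,1}  Σf=8+4+2+1=15

a_8 = 15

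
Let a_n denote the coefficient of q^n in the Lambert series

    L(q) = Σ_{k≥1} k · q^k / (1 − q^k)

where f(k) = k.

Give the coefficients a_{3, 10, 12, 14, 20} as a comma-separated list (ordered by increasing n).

4, 18, 28, 24, 42

[q^3] f(3)=3,f(1)=1 ⇒ 4
[q^10] f(1)=1,f(2)=2,f(5)=5,f(10)=10 ⇒ 18
q^12  k|12↦f(k): 1:1 2:2 3:3 4:4 6:6 12:12  a_12=28
d|14:{1,2,7,14}  Σf=1+2+7+14=24
n=20: 1·20 2·10 4·5 5·4 10·2 20·1  f→[1+2+4+5+10+20]=42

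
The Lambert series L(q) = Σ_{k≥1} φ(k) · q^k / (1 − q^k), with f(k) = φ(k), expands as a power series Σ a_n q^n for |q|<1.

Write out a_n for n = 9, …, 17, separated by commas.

q^9  k|9↦φ(k): 9:6 3:2 1:1  a_9=9
[q^10] φ(1)=1,φ(2)=1,φ(5)=4,φ(10)=4 ⇒ 10
n=11: 1·11 11·1  φ→[1+10]=11
d|12:{12,6,4,3,2,1}  Σφ=4+2+2+2+1+1=12
[q^13] φ(1)=1,φ(13)=12 ⇒ 13
n=14: 1·14 2·7 7·2 14·1  φ→[1+1+6+6]=14
q^15  k|15↦φ(k): 15:8 5:4 3:2 1:1  a_15=15
q^16  k|16↦φ(k): 1:1 2:1 4:2 8:4 16:8  a_16=16
d|17:{1,17}  Σφ=1+16=17

9, 10, 11, 12, 13, 14, 15, 16, 17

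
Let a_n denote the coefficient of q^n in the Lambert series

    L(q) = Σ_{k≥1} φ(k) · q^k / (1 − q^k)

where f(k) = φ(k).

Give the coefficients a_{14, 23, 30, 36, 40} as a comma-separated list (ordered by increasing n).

q^14  k|14↦φ(k): 1:1 2:1 7:6 14:6  a_14=14
n=23: 23·1 1·23  φ→[22+1]=23
[q^30] φ(30)=8,φ(15)=8,φ(10)=4,φ(6)=2,φ(5)=4,φ(3)=2,φ(2)=1,φ(1)=1 ⇒ 30
n=36: 36·1 18·2 12·3 9·4 6·6 4·9 3·12 2·18 1·36  φ→[12+6+4+6+2+2+2+1+1]=36
n=40: 1·40 2·20 4·10 5·8 8·5 10·4 20·2 40·1  φ→[1+1+2+4+4+4+8+16]=40

14, 23, 30, 36, 40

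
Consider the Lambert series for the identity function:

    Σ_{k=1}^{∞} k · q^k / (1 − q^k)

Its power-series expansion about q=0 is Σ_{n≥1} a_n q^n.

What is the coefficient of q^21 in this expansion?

d|21:{1,3,7,21}  Σf=1+3+7+21=32

a_21 = 32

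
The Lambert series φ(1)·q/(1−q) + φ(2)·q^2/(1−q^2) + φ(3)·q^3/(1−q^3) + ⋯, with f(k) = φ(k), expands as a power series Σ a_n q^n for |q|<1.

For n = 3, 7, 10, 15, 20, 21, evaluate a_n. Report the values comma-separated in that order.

q^3  k|3↦φ(k): 3:2 1:1  a_3=3
q^7  k|7↦φ(k): 7:6 1:1  a_7=7
n=10: 10·1 5·2 2·5 1·10  φ→[4+4+1+1]=10
[q^15] φ(1)=1,φ(3)=2,φ(5)=4,φ(15)=8 ⇒ 15
d|20:{1,2,4,5,10,20}  Σφ=1+1+2+4+4+8=20
d|21:{21,7,3,1}  Σφ=12+6+2+1=21

3, 7, 10, 15, 20, 21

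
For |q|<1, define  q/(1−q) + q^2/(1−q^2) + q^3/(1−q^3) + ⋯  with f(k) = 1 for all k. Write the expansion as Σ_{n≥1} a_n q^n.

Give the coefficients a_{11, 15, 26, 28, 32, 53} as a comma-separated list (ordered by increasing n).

2, 4, 4, 6, 6, 2

n=11: 11·1 1·11  f→[1+1]=2
q^15  k|15↦f(k): 15:1 5:1 3:1 1:1  a_15=4
d|26:{26,13,2,1}  Σf=1+1+1+1=4
[q^28] f(1)=1,f(2)=1,f(4)=1,f(7)=1,f(14)=1,f(28)=1 ⇒ 6
n=32: 32·1 16·2 8·4 4·8 2·16 1·32  f→[1+1+1+1+1+1]=6
[q^53] f(53)=1,f(1)=1 ⇒ 2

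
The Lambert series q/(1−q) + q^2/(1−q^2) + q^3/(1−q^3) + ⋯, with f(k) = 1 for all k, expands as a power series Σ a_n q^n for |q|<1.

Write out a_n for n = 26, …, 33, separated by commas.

n=26: 26·1 13·2 2·13 1·26  f→[1+1+1+1]=4
q^27  k|27↦f(k): 27:1 9:1 3:1 1:1  a_27=4
[q^28] f(28)=1,f(14)=1,f(7)=1,f(4)=1,f(2)=1,f(1)=1 ⇒ 6
q^29  k|29↦f(k): 29:1 1:1  a_29=2
[q^30] f(30)=1,f(15)=1,f(10)=1,f(6)=1,f(5)=1,f(3)=1,f(2)=1,f(1)=1 ⇒ 8
n=31: 31·1 1·31  f→[1+1]=2
d|32:{32,16,8,4,2,1}  Σf=1+1+1+1+1+1=6
n=33: 33·1 11·3 3·11 1·33  f→[1+1+1+1]=4

4, 4, 6, 2, 8, 2, 6, 4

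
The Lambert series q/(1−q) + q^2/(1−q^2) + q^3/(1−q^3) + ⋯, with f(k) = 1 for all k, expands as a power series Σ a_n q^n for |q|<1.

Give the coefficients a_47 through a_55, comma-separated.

n=47: 1·47 47·1  f→[1+1]=2
q^48  k|48↦f(k): 1:1 2:1 3:1 4:1 6:1 8:1 12:1 16:1 24:1 48:1  a_48=10
[q^49] f(1)=1,f(7)=1,f(49)=1 ⇒ 3
[q^50] f(1)=1,f(2)=1,f(5)=1,f(10)=1,f(25)=1,f(50)=1 ⇒ 6
[q^51] f(1)=1,f(3)=1,f(17)=1,f(51)=1 ⇒ 4
q^52  k|52↦f(k): 1:1 2:1 4:1 13:1 26:1 52:1  a_52=6
q^53  k|53↦f(k): 53:1 1:1  a_53=2
n=54: 1·54 2·27 3·18 6·9 9·6 18·3 27·2 54·1  f→[1+1+1+1+1+1+1+1]=8
[q^55] f(55)=1,f(11)=1,f(5)=1,f(1)=1 ⇒ 4

2, 10, 3, 6, 4, 6, 2, 8, 4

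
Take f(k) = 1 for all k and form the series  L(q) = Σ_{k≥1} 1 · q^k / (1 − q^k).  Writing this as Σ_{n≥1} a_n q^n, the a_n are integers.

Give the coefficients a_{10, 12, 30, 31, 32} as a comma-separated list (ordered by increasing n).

4, 6, 8, 2, 6

n=10: 10·1 5·2 2·5 1·10  f→[1+1+1+1]=4
[q^12] f(12)=1,f(6)=1,f(4)=1,f(3)=1,f(2)=1,f(1)=1 ⇒ 6
q^30  k|30↦f(k): 30:1 15:1 10:1 6:1 5:1 3:1 2:1 1:1  a_30=8
n=31: 31·1 1·31  f→[1+1]=2
q^32  k|32↦f(k): 32:1 16:1 8:1 4:1 2:1 1:1  a_32=6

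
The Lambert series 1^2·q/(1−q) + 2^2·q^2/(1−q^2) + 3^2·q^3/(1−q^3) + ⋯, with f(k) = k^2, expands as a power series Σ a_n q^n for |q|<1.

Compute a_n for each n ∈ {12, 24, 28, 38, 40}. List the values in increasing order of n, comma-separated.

[q^12] f(12)=144,f(6)=36,f(4)=16,f(3)=9,f(2)=4,f(1)=1 ⇒ 210
n=24: 24·1 12·2 8·3 6·4 4·6 3·8 2·12 1·24  f→[576+144+64+36+16+9+4+1]=850
[q^28] f(28)=784,f(14)=196,f(7)=49,f(4)=16,f(2)=4,f(1)=1 ⇒ 1050
[q^38] f(38)=1444,f(19)=361,f(2)=4,f(1)=1 ⇒ 1810
d|40:{40,20,10,8,5,4,2,1}  Σf=1600+400+100+64+25+16+4+1=2210

210, 850, 1050, 1810, 2210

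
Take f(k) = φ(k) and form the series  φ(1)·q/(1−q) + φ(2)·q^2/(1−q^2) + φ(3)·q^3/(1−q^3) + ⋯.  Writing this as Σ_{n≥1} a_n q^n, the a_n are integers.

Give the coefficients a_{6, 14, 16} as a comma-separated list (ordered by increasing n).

[q^6] φ(1)=1,φ(2)=1,φ(3)=2,φ(6)=2 ⇒ 6
[q^14] φ(14)=6,φ(7)=6,φ(2)=1,φ(1)=1 ⇒ 14
q^16  k|16↦φ(k): 16:8 8:4 4:2 2:1 1:1  a_16=16

6, 14, 16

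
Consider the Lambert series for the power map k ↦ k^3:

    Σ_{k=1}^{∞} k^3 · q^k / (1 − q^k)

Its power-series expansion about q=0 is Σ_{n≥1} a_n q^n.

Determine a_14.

d|14:{14,7,2,1}  Σf=2744+343+8+1=3096

a_14 = 3096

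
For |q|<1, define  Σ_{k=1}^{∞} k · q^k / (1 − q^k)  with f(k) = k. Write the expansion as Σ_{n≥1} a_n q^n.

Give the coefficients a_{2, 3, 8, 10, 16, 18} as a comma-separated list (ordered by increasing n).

3, 4, 15, 18, 31, 39

q^2  k|2↦f(k): 1:1 2:2  a_2=3
[q^3] f(1)=1,f(3)=3 ⇒ 4
d|8:{1,2,4,8}  Σf=1+2+4+8=15
q^10  k|10↦f(k): 10:10 5:5 2:2 1:1  a_10=18
d|16:{1,2,4,8,16}  Σf=1+2+4+8+16=31
q^18  k|18↦f(k): 18:18 9:9 6:6 3:3 2:2 1:1  a_18=39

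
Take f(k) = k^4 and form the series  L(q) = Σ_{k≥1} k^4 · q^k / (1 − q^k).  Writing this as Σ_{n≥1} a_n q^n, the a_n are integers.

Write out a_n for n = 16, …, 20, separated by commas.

n=16: 1·16 2·8 4·4 8·2 16·1  f→[1+16+256+4096+65536]=69905
q^17  k|17↦f(k): 17:83521 1:1  a_17=83522
q^18  k|18↦f(k): 18:104976 9:6561 6:1296 3:81 2:16 1:1  a_18=112931
d|19:{1,19}  Σf=1+130321=130322
d|20:{1,2,4,5,10,20}  Σf=1+16+256+625+10000+160000=170898

69905, 83522, 112931, 130322, 170898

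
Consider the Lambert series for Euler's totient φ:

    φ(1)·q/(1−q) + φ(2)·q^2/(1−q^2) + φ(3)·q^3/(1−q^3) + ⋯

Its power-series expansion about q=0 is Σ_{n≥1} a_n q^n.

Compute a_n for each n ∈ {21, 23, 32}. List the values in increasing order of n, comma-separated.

d|21:{1,3,7,21}  Σφ=1+2+6+12=21
n=23: 23·1 1·23  φ→[22+1]=23
[q^32] φ(1)=1,φ(2)=1,φ(4)=2,φ(8)=4,φ(16)=8,φ(32)=16 ⇒ 32

21, 23, 32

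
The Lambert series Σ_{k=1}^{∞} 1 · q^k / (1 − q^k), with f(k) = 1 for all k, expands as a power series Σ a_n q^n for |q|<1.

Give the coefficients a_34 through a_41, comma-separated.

n=34: 34·1 17·2 2·17 1·34  f→[1+1+1+1]=4
n=35: 35·1 7·5 5·7 1·35  f→[1+1+1+1]=4
d|36:{36,18,12,9,6,4,3,2,1}  Σf=1+1+1+1+1+1+1+1+1=9
d|37:{1,37}  Σf=1+1=2
n=38: 1·38 2·19 19·2 38·1  f→[1+1+1+1]=4
[q^39] f(1)=1,f(3)=1,f(13)=1,f(39)=1 ⇒ 4
[q^40] f(1)=1,f(2)=1,f(4)=1,f(5)=1,f(8)=1,f(10)=1,f(20)=1,f(40)=1 ⇒ 8
d|41:{41,1}  Σf=1+1=2

4, 4, 9, 2, 4, 4, 8, 2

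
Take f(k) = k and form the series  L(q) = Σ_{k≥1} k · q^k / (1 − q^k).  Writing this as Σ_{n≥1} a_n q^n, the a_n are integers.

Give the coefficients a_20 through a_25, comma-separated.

[q^20] f(20)=20,f(10)=10,f(5)=5,f(4)=4,f(2)=2,f(1)=1 ⇒ 42
d|21:{1,3,7,21}  Σf=1+3+7+21=32
n=22: 1·22 2·11 11·2 22·1  f→[1+2+11+22]=36
d|23:{23,1}  Σf=23+1=24
d|24:{24,12,8,6,4,3,2,1}  Σf=24+12+8+6+4+3+2+1=60
[q^25] f(25)=25,f(5)=5,f(1)=1 ⇒ 31

42, 32, 36, 24, 60, 31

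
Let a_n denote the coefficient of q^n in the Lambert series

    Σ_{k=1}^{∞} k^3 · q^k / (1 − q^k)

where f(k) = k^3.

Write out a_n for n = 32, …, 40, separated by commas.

37449, 37296, 44226, 43344, 55261, 50654, 61740, 61544, 73710

[q^32] f(1)=1,f(2)=8,f(4)=64,f(8)=512,f(16)=4096,f(32)=32768 ⇒ 37449
[q^33] f(33)=35937,f(11)=1331,f(3)=27,f(1)=1 ⇒ 37296
q^34  k|34↦f(k): 1:1 2:8 17:4913 34:39304  a_34=44226
n=35: 35·1 7·5 5·7 1·35  f→[42875+343+125+1]=43344
[q^36] f(1)=1,f(2)=8,f(3)=27,f(4)=64,f(6)=216,f(9)=729,f(12)=1728,f(18)=5832,f(36)=46656 ⇒ 55261
[q^37] f(37)=50653,f(1)=1 ⇒ 50654
[q^38] f(1)=1,f(2)=8,f(19)=6859,f(38)=54872 ⇒ 61740
n=39: 1·39 3·13 13·3 39·1  f→[1+27+2197+59319]=61544
d|40:{40,20,10,8,5,4,2,1}  Σf=64000+8000+1000+512+125+64+8+1=73710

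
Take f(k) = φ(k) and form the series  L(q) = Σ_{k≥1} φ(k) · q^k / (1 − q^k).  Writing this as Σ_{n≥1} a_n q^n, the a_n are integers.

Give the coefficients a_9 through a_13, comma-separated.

[q^9] φ(9)=6,φ(3)=2,φ(1)=1 ⇒ 9
q^10  k|10↦φ(k): 1:1 2:1 5:4 10:4  a_10=10
[q^11] φ(1)=1,φ(11)=10 ⇒ 11
[q^12] φ(1)=1,φ(2)=1,φ(3)=2,φ(4)=2,φ(6)=2,φ(12)=4 ⇒ 12
d|13:{1,13}  Σφ=1+12=13

9, 10, 11, 12, 13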